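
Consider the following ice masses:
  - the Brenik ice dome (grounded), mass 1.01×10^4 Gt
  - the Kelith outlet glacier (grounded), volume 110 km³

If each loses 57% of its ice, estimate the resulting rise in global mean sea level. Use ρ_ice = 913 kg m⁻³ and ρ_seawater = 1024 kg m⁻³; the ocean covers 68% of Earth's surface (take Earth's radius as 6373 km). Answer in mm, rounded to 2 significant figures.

≈ 16 mm

Brenik: 0.57 × 1.01×10^4 Gt = 5.757×10^15 kg; dividing by ρ_w = 1024 kg m⁻³ gives 5.622×10^12 m³ of water.
Kelith: 0.57 × 110 km³ × (913/1024) = 55.90 km³ of water.
Total added water ≈ 5.678×10^12 m³ over 3.47×10^14 m² → Δh = 0.0164 m = 16 mm.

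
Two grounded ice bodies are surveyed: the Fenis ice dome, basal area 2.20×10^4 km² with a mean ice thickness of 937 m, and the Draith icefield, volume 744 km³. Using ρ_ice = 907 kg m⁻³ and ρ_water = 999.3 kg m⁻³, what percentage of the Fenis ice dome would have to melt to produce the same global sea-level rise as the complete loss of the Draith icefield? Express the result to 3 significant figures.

≈ 3.61 %

Equal sea-level rise means equal mass of meltwater, i.e. equal mass of ice lost.
Ice mass of Draith: 6.748×10^14 kg; ice mass of Fenis: 1.870×10^16 kg.
Fraction required = 6.748×10^14 / 1.870×10^16 = 0.0361 → 3.61 %.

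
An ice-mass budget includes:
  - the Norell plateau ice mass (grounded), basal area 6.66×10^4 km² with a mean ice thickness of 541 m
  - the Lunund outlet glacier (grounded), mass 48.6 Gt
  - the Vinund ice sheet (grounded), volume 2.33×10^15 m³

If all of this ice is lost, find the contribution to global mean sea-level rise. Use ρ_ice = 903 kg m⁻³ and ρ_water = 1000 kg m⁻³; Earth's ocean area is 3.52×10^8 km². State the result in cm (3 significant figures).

≈ 607 cm

Norell: ice volume = 6.66×10^4 km² × 541 m = 3.603×10^4 km³; 3.603×10^4 × (903/1000) = 3.254×10^4 km³ of water.
Lunund: 48.6 Gt = 4.860×10^13 kg; dividing by ρ_w = 1000 kg m⁻³ gives 4.860×10^10 m³ of water.
Vinund: 2.33×10^15 m³ × (903/1000) = 2.104×10^15 m³ of water.
Total added water ≈ 2.137×10^15 m³ over 3.52×10^14 m² → Δh = 6.07 m = 607 cm.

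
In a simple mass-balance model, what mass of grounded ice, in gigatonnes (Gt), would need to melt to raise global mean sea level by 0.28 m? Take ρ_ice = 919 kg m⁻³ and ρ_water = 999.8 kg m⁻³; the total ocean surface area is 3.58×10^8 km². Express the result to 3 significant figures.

Required water volume = Δh × A = 0.28 m × 3.58×10^14 m² = 1.002×10^14 m³.
ρ_w = 999.8 kg m⁻³, so the mass of water = 1.002×10^14 m³ × 999.8 kg m⁻³ = 1.002×10^17 kg = 1.00×10^5 Gt (and the same mass of ice, by conservation).

≈ 1.00×10^5 Gt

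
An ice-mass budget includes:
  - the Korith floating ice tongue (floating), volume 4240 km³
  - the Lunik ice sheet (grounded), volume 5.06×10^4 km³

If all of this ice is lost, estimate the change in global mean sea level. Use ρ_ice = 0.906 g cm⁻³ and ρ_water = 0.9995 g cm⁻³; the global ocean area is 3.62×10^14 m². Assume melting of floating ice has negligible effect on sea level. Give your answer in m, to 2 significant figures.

The Korith floating ice tongue is floating and already displaces its own weight of water, so its melt adds essentially nothing to sea level.
Lunik: 5.06×10^4 km³ × (906/999.5) = 4.587×10^4 km³ of water.
Total added water ≈ 4.587×10^13 m³ over 3.62×10^14 m² → Δh = 0.127 m.

≈ 0.13 m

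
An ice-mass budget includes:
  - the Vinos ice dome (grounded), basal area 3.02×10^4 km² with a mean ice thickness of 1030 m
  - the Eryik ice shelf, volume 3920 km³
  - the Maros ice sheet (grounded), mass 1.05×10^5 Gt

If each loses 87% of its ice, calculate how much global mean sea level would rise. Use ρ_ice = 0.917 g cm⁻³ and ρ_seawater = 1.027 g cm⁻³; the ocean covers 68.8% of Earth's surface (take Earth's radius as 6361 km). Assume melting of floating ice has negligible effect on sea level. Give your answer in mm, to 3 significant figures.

Vinos: ice volume = 3.02×10^4 km² × 1030 m = 3.111×10^4 km³; 0.87 × 3.111×10^4 × (917/1027) = 2.416×10^4 km³ of water.
The Eryik ice shelf is floating and already displaces its own weight of water, so its melt adds essentially nothing to sea level.
Maros: 0.87 × 1.05×10^5 Gt = 9.135×10^16 kg; dividing by ρ_w = 1.027 g cm⁻³ = 1027 kg m⁻³ gives 8.895×10^13 m³ of water.
Total added water ≈ 1.131×10^14 m³ over 3.50×10^14 m² → Δh = 0.323 m = 323 mm.

≈ 323 mm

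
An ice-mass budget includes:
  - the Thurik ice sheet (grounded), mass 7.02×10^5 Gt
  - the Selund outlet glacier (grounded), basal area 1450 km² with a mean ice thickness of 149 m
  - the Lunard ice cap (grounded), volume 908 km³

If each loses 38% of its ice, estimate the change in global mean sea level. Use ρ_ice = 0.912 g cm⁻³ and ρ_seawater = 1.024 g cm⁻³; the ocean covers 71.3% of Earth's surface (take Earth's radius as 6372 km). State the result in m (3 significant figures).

≈ 0.717 m

Thurik: 0.38 × 7.02×10^5 Gt = 2.668×10^17 kg; dividing by ρ_w = 1.024 g cm⁻³ = 1024 kg m⁻³ gives 2.605×10^14 m³ of water.
Selund: ice volume = 1450 km² × 149 m = 216.1 km³; 0.38 × 216.1 × (912/1024) = 73.12 km³ of water.
Lunard: 0.38 × 908 km³ × (912/1024) = 307.3 km³ of water.
Total added water ≈ 2.609×10^14 m³ over 3.64×10^14 m² → Δh = 0.717 m.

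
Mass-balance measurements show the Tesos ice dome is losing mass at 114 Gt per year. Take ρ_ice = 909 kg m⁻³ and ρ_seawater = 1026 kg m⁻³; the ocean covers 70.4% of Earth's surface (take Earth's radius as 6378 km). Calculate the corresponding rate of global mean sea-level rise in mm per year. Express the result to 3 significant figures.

ρ_w = 1026 kg m⁻³. Annual water volume added = 114 Gt / ρ_w = 1.140×10^14 kg / 1026 kg m⁻³ = 1.111×10^11 m³.
Δh per year = 1.111×10^11 / 3.60×10^14 = 3.09×10^-4 m = 0.309 mm.

≈ 0.309 mm/yr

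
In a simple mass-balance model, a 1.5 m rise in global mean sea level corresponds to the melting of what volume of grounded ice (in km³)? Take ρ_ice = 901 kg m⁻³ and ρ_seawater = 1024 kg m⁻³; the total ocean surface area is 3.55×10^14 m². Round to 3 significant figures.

Required water volume = Δh × A = 1.5 m × 3.55×10^14 m² = 5.325×10^14 m³ = 5.325×10^5 km³.
Ice volume = water volume × ρ_w/ρ_ice = 5.325×10^5 × 1024/901 = 6.05×10^5 km³.

≈ 6.05×10^5 km³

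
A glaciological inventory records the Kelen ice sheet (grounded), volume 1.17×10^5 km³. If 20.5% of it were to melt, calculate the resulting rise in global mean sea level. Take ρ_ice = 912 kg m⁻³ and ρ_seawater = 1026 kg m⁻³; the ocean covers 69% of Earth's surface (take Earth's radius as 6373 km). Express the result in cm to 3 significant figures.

Kelen: 0.205 × 1.17×10^5 km³ × (912/1026) = 2.132×10^4 km³ of water.
Spread over 3.52×10^14 m² of ocean, Δh = 2.132×10^13 / 3.52×10^14 = 0.0605 m = 6.05 cm.

≈ 6.05 cm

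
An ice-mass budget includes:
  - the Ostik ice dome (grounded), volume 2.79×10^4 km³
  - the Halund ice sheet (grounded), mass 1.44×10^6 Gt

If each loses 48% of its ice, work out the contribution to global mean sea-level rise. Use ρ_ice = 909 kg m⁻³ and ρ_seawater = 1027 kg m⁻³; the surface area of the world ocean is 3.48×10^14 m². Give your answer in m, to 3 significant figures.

Ostik: 0.48 × 2.79×10^4 km³ × (909/1027) = 1.185×10^4 km³ of water.
Halund: 0.48 × 1.44×10^6 Gt = 6.912×10^17 kg; dividing by ρ_w = 1027 kg m⁻³ gives 6.730×10^14 m³ of water.
Total added water ≈ 6.849×10^14 m³ over 3.48×10^14 m² → Δh = 1.97 m.

≈ 1.97 m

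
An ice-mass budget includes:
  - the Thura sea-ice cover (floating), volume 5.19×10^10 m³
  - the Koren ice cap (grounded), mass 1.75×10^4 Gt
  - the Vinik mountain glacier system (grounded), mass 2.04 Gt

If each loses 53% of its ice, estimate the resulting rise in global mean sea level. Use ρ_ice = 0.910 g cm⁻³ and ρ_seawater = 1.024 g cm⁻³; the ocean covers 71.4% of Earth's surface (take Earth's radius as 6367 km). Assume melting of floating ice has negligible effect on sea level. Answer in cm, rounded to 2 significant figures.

The Thura sea-ice cover is floating and already displaces its own weight of water, so its melt adds essentially nothing to sea level.
Koren: 0.53 × 1.75×10^4 Gt = 9.275×10^15 kg; dividing by ρ_w = 1.024 g cm⁻³ = 1024 kg m⁻³ gives 9.058×10^12 m³ of water.
Vinik: 0.53 × 2.04 Gt = 1.081×10^12 kg; dividing by ρ_w = 1024 kg m⁻³ gives 1.056×10^9 m³ of water.
Total added water ≈ 9.059×10^12 m³ over 3.64×10^14 m² → Δh = 0.0249 m = 2.5 cm.

≈ 2.5 cm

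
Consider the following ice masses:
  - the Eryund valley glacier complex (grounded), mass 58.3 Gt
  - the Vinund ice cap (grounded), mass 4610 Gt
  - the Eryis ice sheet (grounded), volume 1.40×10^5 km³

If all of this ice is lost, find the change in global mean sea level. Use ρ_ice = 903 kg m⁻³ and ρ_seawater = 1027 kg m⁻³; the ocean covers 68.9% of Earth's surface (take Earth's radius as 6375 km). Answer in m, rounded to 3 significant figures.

Eryund: 58.3 Gt = 5.830×10^13 kg; dividing by ρ_w = 1027 kg m⁻³ gives 5.677×10^10 m³ of water.
Vinund: 4610 Gt = 4.610×10^15 kg; dividing by ρ_w = 1027 kg m⁻³ gives 4.489×10^12 m³ of water.
Eryis: 1.40×10^5 km³ × (903/1027) = 1.231×10^5 km³ of water.
Total added water ≈ 1.276×10^14 m³ over 3.52×10^14 m² → Δh = 0.363 m.

≈ 0.363 m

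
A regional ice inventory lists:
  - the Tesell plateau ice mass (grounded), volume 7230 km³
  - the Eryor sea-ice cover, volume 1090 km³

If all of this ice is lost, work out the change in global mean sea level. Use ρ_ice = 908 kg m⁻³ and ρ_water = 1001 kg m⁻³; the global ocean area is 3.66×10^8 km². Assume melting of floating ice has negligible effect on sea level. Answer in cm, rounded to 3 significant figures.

Tesell: 7230 km³ × (908/1001) = 6558 km³ of water.
The Eryor sea-ice cover is floating and already displaces its own weight of water, so its melt adds essentially nothing to sea level.
Total added water ≈ 6.558×10^12 m³ over 3.66×10^14 m² → Δh = 0.0179 m = 1.79 cm.

≈ 1.79 cm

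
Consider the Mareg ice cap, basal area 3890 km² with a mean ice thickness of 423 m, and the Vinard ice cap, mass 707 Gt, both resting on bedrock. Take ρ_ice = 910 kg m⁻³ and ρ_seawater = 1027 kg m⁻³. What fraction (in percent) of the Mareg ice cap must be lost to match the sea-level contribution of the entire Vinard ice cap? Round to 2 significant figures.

≈ 47 %

Equal sea-level rise means equal mass of meltwater, i.e. equal mass of ice lost.
Ice mass of Vinard: 7.070×10^14 kg; ice mass of Mareg: 1.497×10^15 kg.
Fraction required = 7.070×10^14 / 1.497×10^15 = 0.472 → 47 %.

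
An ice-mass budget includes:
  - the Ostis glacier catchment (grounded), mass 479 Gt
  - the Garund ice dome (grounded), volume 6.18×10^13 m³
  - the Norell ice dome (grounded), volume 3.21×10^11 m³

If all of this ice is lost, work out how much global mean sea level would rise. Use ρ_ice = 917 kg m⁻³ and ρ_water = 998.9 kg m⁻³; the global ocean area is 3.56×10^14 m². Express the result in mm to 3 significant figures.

≈ 162 mm

Ostis: 479 Gt = 4.790×10^14 kg; dividing by ρ_w = 998.9 kg m⁻³ gives 4.795×10^11 m³ of water.
Garund: 6.18×10^13 m³ × (917/998.9) = 5.673×10^13 m³ of water.
Norell: 3.21×10^11 m³ × (917/998.9) = 2.947×10^11 m³ of water.
Total added water ≈ 5.751×10^13 m³ over 3.56×10^14 m² → Δh = 0.162 m = 162 mm.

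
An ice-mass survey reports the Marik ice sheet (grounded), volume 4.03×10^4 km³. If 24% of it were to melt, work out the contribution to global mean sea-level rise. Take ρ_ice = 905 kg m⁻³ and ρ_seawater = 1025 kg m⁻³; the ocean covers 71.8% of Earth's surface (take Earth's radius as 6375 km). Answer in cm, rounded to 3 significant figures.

Marik: 0.24 × 4.03×10^4 km³ × (905/1025) = 8540 km³ of water.
Spread over 3.67×10^14 m² of ocean, Δh = 8.540×10^12 / 3.67×10^14 = 0.0233 m = 2.33 cm.

≈ 2.33 cm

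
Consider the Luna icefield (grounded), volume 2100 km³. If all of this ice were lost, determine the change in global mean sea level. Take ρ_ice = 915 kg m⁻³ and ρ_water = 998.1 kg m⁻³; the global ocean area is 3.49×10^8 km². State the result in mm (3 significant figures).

≈ 5.52 mm

Luna: 2100 km³ × (915/998.1) = 1925 km³ of water.
Spread over 3.49×10^14 m² of ocean, Δh = 1.925×10^12 / 3.49×10^14 = 5.52×10^-3 m = 5.52 mm.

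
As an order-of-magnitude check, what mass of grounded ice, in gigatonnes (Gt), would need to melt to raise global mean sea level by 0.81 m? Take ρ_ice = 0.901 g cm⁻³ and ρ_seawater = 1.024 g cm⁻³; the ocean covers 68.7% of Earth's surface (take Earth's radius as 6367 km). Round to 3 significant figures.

≈ 2.90×10^5 Gt

Required water volume = Δh × A = 0.81 m × 3.50×10^14 m² = 2.835×10^14 m³.
ρ_w = 1.024 g cm⁻³ = 1024 kg m⁻³, so the mass of water = 2.835×10^14 m³ × 1024 kg m⁻³ = 2.903×10^17 kg = 2.90×10^5 Gt (and the same mass of ice, by conservation).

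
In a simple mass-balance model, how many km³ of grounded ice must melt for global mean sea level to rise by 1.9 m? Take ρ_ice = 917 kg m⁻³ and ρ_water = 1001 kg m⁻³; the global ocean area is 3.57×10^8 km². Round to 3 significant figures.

Required water volume = Δh × A = 1.9 m × 3.57×10^14 m² = 6.783×10^14 m³ = 6.783×10^5 km³.
Ice volume = water volume × ρ_w/ρ_ice = 6.783×10^5 × 1001/917 = 7.40×10^5 km³.

≈ 7.40×10^5 km³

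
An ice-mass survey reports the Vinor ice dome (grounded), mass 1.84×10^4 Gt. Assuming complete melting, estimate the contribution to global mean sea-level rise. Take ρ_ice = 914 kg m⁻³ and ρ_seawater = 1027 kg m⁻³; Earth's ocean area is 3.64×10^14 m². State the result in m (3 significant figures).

≈ 0.0492 m

Vinor: 1.84×10^4 Gt = 1.840×10^16 kg; dividing by ρ_w = 1027 kg m⁻³ gives 1.792×10^13 m³ of water.
Spread over 3.64×10^14 m² of ocean, Δh = 1.792×10^13 / 3.64×10^14 = 0.0492 m.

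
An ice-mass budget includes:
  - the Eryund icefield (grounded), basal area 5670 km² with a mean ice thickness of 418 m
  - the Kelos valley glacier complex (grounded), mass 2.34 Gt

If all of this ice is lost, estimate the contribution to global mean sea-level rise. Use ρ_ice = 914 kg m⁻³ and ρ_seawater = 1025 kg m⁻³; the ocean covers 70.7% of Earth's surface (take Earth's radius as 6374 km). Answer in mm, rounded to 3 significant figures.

Eryund: ice volume = 5670 km² × 418 m = 2370 km³; 2370 × (914/1025) = 2113 km³ of water.
Kelos: 2.34 Gt = 2.340×10^12 kg; dividing by ρ_w = 1025 kg m⁻³ gives 2.283×10^9 m³ of water.
Total added water ≈ 2.116×10^12 m³ over 3.61×10^14 m² → Δh = 5.86×10^-3 m = 5.86 mm.

≈ 5.86 mm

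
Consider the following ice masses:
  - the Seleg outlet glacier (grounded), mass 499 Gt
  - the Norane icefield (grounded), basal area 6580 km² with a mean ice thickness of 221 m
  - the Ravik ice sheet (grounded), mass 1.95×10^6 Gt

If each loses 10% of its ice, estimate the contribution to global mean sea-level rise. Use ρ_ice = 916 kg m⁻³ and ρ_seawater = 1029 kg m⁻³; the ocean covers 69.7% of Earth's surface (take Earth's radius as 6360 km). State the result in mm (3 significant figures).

≈ 535 mm

Seleg: 0.1 × 499 Gt = 4.990×10^13 kg; dividing by ρ_w = 1029 kg m⁻³ gives 4.849×10^10 m³ of water.
Norane: ice volume = 6580 km² × 221 m = 1454 km³; 0.1 × 1454 × (916/1029) = 129.4 km³ of water.
Ravik: 0.1 × 1.95×10^6 Gt = 1.950×10^17 kg; dividing by ρ_w = 1029 kg m⁻³ gives 1.895×10^14 m³ of water.
Total added water ≈ 1.897×10^14 m³ over 3.54×10^14 m² → Δh = 0.535 m = 535 mm.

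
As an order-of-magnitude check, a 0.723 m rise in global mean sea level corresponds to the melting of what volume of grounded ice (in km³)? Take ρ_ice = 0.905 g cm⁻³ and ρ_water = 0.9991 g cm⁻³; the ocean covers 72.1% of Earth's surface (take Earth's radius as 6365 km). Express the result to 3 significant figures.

Required water volume = Δh × A = 0.723 m × 3.67×10^14 m² = 2.654×10^14 m³ = 2.654×10^5 km³.
Ice volume = water volume × ρ_w/ρ_ice = 2.654×10^5 × 999.1/905 = 2.93×10^5 km³.

≈ 2.93×10^5 km³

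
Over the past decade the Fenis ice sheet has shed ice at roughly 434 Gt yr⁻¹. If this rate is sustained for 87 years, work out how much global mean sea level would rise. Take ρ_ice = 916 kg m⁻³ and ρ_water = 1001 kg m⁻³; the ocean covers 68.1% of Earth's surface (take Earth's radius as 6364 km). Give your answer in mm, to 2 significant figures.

≈ 110 mm

Total mass lost = 434 Gt/yr × 87 yr = 3.776×10^4 Gt = 3.776×10^16 kg.
ρ_w = 1001 kg m⁻³, so water volume = 3.776×10^16 / 1001 = 3.772×10^13 m³.
Δh = 3.772×10^13 / 3.47×10^14 = 0.109 m = 110 mm.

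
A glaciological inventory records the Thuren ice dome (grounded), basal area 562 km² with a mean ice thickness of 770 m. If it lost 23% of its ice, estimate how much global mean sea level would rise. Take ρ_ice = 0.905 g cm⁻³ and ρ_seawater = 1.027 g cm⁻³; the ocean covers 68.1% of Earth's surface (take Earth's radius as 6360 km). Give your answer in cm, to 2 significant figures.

Thuren: ice volume = 562 km² × 770 m = 432.7 km³; 0.23 × 432.7 × (905/1027) = 87.71 km³ of water.
Spread over 3.46×10^14 m² of ocean, Δh = 8.771×10^10 / 3.46×10^14 = 2.53×10^-4 m = 0.025 cm.

≈ 0.025 cm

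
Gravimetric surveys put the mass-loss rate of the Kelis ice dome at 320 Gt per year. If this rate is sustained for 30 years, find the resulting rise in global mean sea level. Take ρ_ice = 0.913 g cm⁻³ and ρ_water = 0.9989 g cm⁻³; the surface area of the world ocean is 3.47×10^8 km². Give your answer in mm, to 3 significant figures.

Total mass lost = 320 Gt/yr × 30 yr = 9600 Gt = 9.600×10^15 kg.
ρ_w = 0.9989 g cm⁻³ = 998.9 kg m⁻³, so water volume = 9.600×10^15 / 998.9 = 9.611×10^12 m³.
Δh = 9.611×10^12 / 3.47×10^14 = 0.0277 m = 27.7 mm.

≈ 27.7 mm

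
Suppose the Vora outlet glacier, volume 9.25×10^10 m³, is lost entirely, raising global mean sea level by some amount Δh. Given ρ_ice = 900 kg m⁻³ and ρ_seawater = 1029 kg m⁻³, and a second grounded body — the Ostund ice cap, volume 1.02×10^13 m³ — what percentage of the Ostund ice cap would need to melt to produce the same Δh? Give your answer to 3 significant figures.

≈ 0.907 %

Equal sea-level rise means equal mass of meltwater, i.e. equal mass of ice lost.
Ice mass of Vora: 8.325×10^13 kg; ice mass of Ostund: 9.180×10^15 kg.
Fraction required = 8.325×10^13 / 9.180×10^15 = 9.07×10^-3 → 0.907 %.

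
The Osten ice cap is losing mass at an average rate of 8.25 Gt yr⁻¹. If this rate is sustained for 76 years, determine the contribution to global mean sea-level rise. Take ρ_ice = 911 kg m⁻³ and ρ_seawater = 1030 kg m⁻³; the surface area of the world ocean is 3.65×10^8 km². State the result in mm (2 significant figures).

≈ 1.7 mm

Total mass lost = 8.25 Gt/yr × 76 yr = 627.0 Gt = 6.270×10^14 kg.
ρ_w = 1030 kg m⁻³, so water volume = 6.270×10^14 / 1030 = 6.087×10^11 m³.
Δh = 6.087×10^11 / 3.65×10^14 = 1.67×10^-3 m = 1.7 mm.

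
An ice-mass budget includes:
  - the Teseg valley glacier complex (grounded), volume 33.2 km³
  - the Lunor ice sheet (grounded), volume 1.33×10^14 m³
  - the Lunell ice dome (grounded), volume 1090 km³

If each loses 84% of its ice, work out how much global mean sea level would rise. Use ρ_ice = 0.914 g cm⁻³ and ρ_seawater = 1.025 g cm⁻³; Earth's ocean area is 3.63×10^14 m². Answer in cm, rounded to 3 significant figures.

Teseg: 0.84 × 33.2 km³ × (914/1025) = 24.87 km³ of water.
Lunor: 0.84 × 1.33×10^14 m³ × (914/1025) = 9.962×10^13 m³ of water.
Lunell: 0.84 × 1090 km³ × (914/1025) = 816.4 km³ of water.
Total added water ≈ 1.005×10^14 m³ over 3.63×10^14 m² → Δh = 0.277 m = 27.7 cm.

≈ 27.7 cm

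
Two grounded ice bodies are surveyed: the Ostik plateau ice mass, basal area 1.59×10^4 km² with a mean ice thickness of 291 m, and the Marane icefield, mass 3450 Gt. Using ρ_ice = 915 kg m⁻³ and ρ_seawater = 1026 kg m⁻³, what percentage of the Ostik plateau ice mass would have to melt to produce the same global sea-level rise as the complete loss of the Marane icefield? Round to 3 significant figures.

≈ 81.5 %

Equal sea-level rise means equal mass of meltwater, i.e. equal mass of ice lost.
Ice mass of Marane: 3.450×10^15 kg; ice mass of Ostik: 4.234×10^15 kg.
Fraction required = 3.450×10^15 / 4.234×10^15 = 0.815 → 81.5 %.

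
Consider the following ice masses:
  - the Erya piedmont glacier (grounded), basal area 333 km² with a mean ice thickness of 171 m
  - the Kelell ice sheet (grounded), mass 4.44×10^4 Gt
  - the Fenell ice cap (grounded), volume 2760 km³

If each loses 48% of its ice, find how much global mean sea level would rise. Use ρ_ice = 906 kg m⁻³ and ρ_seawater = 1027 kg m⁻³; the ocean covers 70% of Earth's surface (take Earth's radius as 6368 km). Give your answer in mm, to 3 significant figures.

Erya: ice volume = 333 km² × 171 m = 56.94 km³; 0.48 × 56.94 × (906/1027) = 24.11 km³ of water.
Kelell: 0.48 × 4.44×10^4 Gt = 2.131×10^16 kg; dividing by ρ_w = 1027 kg m⁻³ gives 2.075×10^13 m³ of water.
Fenell: 0.48 × 2760 km³ × (906/1027) = 1169 km³ of water.
Total added water ≈ 2.194×10^13 m³ over 3.57×10^14 m² → Δh = 0.0615 m = 61.5 mm.

≈ 61.5 mm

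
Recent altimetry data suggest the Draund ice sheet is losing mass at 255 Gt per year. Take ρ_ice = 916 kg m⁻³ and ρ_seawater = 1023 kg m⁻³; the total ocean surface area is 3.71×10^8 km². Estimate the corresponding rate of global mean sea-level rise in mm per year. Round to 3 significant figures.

ρ_w = 1023 kg m⁻³. Annual water volume added = 255 Gt / ρ_w = 2.550×10^14 kg / 1023 kg m⁻³ = 2.493×10^11 m³.
Δh per year = 2.493×10^11 / 3.71×10^14 = 6.72×10^-4 m = 0.672 mm.

≈ 0.672 mm/yr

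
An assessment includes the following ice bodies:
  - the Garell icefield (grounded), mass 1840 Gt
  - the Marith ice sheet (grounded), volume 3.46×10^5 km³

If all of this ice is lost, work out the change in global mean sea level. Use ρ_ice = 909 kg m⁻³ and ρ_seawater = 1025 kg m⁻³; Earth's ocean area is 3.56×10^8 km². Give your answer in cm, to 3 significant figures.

Garell: 1840 Gt = 1.840×10^15 kg; dividing by ρ_w = 1025 kg m⁻³ gives 1.795×10^12 m³ of water.
Marith: 3.46×10^5 km³ × (909/1025) = 3.068×10^5 km³ of water.
Total added water ≈ 3.086×10^14 m³ over 3.56×10^14 m² → Δh = 0.867 m = 86.7 cm.

≈ 86.7 cm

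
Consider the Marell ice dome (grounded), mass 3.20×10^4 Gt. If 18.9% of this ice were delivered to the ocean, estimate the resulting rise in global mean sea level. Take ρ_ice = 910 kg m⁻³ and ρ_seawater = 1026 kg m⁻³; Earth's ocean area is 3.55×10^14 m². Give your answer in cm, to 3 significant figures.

Marell: 0.189 × 3.20×10^4 Gt = 6.048×10^15 kg; dividing by ρ_w = 1026 kg m⁻³ gives 5.895×10^12 m³ of water.
Spread over 3.55×10^14 m² of ocean, Δh = 5.895×10^12 / 3.55×10^14 = 0.0166 m = 1.66 cm.

≈ 1.66 cm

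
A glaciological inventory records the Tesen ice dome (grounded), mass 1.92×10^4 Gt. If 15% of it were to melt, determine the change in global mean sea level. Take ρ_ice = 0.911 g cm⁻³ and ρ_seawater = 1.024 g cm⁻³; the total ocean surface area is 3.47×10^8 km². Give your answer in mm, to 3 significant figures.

Tesen: 0.15 × 1.92×10^4 Gt = 2.880×10^15 kg; dividing by ρ_w = 1.024 g cm⁻³ = 1024 kg m⁻³ gives 2.812×10^12 m³ of water.
Spread over 3.47×10^14 m² of ocean, Δh = 2.812×10^12 / 3.47×10^14 = 8.11×10^-3 m = 8.11 mm.

≈ 8.11 mm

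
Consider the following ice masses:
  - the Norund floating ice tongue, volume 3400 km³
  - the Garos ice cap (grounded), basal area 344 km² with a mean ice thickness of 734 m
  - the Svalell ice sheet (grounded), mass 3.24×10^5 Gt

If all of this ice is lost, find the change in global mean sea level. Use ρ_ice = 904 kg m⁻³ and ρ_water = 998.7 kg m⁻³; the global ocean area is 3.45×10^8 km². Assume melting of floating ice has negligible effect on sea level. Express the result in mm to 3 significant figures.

The Norund floating ice tongue is floating and already displaces its own weight of water, so its melt adds essentially nothing to sea level.
Garos: ice volume = 344 km² × 734 m = 252.5 km³; 252.5 × (904/998.7) = 228.6 km³ of water.
Svalell: 3.24×10^5 Gt = 3.240×10^17 kg; dividing by ρ_w = 998.7 kg m⁻³ gives 3.244×10^14 m³ of water.
Total added water ≈ 3.247×10^14 m³ over 3.45×10^14 m² → Δh = 0.941 m = 941 mm.

≈ 941 mm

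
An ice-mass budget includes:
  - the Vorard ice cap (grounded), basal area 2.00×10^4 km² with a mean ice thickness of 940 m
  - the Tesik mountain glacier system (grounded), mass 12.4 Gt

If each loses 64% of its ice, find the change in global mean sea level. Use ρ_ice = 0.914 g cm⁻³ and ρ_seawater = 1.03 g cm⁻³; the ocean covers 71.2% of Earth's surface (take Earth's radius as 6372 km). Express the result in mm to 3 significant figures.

≈ 29.4 mm

Vorard: ice volume = 2.00×10^4 km² × 940 m = 1.880×10^4 km³; 0.64 × 1.880×10^4 × (914/1030) = 1.068×10^4 km³ of water.
Tesik: 0.64 × 12.4 Gt = 7.936×10^12 kg; dividing by ρ_w = 1.03 g cm⁻³ = 1030 kg m⁻³ gives 7.705×10^9 m³ of water.
Total added water ≈ 1.068×10^13 m³ over 3.63×10^14 m² → Δh = 0.0294 m = 29.4 mm.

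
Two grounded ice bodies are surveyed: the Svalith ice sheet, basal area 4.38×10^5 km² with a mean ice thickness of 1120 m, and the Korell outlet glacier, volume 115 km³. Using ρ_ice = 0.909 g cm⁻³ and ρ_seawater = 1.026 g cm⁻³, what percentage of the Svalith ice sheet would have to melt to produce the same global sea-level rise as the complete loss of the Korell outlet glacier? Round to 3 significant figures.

Equal sea-level rise means equal mass of meltwater, i.e. equal mass of ice lost.
Ice mass of Korell: 1.045×10^14 kg; ice mass of Svalith: 4.459×10^17 kg.
Fraction required = 1.045×10^14 / 4.459×10^17 = 2.34×10^-4 → 0.0234 %.

≈ 0.0234 %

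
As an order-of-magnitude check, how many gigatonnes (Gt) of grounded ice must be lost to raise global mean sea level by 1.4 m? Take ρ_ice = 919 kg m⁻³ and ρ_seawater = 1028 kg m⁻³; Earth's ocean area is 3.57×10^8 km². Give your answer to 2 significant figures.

≈ 5.1×10^5 Gt

Required water volume = Δh × A = 1.4 m × 3.57×10^14 m² = 4.998×10^14 m³.
ρ_w = 1028 kg m⁻³, so the mass of water = 4.998×10^14 m³ × 1028 kg m⁻³ = 5.138×10^17 kg = 5.1×10^5 Gt (and the same mass of ice, by conservation).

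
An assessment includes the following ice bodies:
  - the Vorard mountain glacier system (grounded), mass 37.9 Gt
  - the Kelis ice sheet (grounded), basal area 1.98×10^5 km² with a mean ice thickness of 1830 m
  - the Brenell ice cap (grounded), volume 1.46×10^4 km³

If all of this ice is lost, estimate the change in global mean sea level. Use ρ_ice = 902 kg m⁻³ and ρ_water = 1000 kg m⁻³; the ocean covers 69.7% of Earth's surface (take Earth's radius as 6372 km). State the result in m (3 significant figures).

≈ 0.956 m

Vorard: 37.9 Gt = 3.790×10^13 kg; dividing by ρ_w = 1000 kg m⁻³ gives 3.790×10^10 m³ of water.
Kelis: ice volume = 1.98×10^5 km² × 1830 m = 3.623×10^5 km³; 3.623×10^5 × (902/1000) = 3.268×10^5 km³ of water.
Brenell: 1.46×10^4 km³ × (902/1000) = 1.317×10^4 km³ of water.
Total added water ≈ 3.400×10^14 m³ over 3.56×10^14 m² → Δh = 0.956 m.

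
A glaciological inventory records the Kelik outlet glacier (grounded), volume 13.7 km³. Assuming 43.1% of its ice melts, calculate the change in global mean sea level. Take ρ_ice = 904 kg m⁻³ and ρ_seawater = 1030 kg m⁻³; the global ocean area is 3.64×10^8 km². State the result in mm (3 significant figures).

Kelik: 0.431 × 13.7 km³ × (904/1030) = 5.182 km³ of water.
Spread over 3.64×10^14 m² of ocean, Δh = 5.182×10^9 / 3.64×10^14 = 1.42×10^-5 m = 0.0142 mm.

≈ 0.0142 mm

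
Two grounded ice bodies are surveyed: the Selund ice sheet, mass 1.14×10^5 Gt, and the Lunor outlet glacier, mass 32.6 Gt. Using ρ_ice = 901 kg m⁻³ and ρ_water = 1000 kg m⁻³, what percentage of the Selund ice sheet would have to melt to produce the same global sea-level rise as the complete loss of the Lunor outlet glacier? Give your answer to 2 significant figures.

Equal sea-level rise means equal mass of meltwater, i.e. equal mass of ice lost.
Ice mass of Lunor: 3.260×10^13 kg; ice mass of Selund: 1.140×10^17 kg.
Fraction required = 3.260×10^13 / 1.140×10^17 = 2.86×10^-4 → 0.029 %.

≈ 0.029 %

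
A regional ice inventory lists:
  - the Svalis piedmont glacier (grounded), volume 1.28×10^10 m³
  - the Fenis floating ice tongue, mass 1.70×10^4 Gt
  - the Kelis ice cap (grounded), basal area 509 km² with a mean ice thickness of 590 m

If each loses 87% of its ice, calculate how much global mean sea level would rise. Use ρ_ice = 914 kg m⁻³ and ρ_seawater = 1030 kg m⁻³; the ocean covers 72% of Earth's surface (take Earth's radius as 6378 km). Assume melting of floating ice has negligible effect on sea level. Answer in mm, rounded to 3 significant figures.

Svalis: 0.87 × 1.28×10^10 m³ × (914/1030) = 9.882×10^9 m³ of water.
The Fenis floating ice tongue is floating and already displaces its own weight of water, so its melt adds essentially nothing to sea level.
Kelis: ice volume = 509 km² × 590 m = 300.3 km³; 0.87 × 300.3 × (914/1030) = 231.8 km³ of water.
Total added water ≈ 2.417×10^11 m³ over 3.68×10^14 m² → Δh = 6.57×10^-4 m = 0.657 mm.

≈ 0.657 mm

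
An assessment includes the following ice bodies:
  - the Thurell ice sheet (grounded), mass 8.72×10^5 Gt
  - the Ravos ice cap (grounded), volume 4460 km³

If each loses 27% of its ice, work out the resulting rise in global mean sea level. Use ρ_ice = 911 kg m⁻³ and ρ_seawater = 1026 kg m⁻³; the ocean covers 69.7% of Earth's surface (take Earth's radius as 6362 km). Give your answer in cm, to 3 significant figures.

Thurell: 0.27 × 8.72×10^5 Gt = 2.354×10^17 kg; dividing by ρ_w = 1026 kg m⁻³ gives 2.295×10^14 m³ of water.
Ravos: 0.27 × 4460 km³ × (911/1026) = 1069 km³ of water.
Total added water ≈ 2.305×10^14 m³ over 3.55×10^14 m² → Δh = 0.650 m = 65.0 cm.

≈ 65.0 cm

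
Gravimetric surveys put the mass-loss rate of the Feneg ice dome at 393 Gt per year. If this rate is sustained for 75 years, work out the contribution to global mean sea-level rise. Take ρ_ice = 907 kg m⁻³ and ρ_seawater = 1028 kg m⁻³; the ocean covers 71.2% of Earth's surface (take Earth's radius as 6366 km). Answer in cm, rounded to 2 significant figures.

≈ 7.9 cm

Total mass lost = 393 Gt/yr × 75 yr = 2.948×10^4 Gt = 2.948×10^16 kg.
ρ_w = 1028 kg m⁻³, so water volume = 2.948×10^16 / 1028 = 2.867×10^13 m³.
Δh = 2.867×10^13 / 3.63×10^14 = 0.0791 m = 7.9 cm.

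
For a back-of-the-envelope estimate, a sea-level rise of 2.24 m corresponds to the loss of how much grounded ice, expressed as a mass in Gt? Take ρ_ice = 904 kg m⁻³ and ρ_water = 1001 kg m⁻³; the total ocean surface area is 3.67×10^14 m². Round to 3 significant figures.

≈ 8.23×10^5 Gt

Required water volume = Δh × A = 2.24 m × 3.67×10^14 m² = 8.221×10^14 m³.
ρ_w = 1001 kg m⁻³, so the mass of water = 8.221×10^14 m³ × 1001 kg m⁻³ = 8.229×10^17 kg = 8.23×10^5 Gt (and the same mass of ice, by conservation).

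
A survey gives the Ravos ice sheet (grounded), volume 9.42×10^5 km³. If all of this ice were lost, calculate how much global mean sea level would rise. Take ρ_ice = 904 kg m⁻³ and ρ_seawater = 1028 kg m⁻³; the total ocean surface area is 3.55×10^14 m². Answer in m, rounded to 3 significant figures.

≈ 2.33 m

Ravos: 9.42×10^5 km³ × (904/1028) = 8.284×10^5 km³ of water.
Spread over 3.55×10^14 m² of ocean, Δh = 8.284×10^14 / 3.55×10^14 = 2.33 m.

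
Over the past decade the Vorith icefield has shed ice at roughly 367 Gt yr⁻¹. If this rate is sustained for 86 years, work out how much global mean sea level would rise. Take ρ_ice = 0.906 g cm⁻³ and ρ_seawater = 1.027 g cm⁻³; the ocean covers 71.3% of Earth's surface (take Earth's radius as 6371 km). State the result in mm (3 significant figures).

Total mass lost = 367 Gt/yr × 86 yr = 3.156×10^4 Gt = 3.156×10^16 kg.
ρ_w = 1.027 g cm⁻³ = 1027 kg m⁻³, so water volume = 3.156×10^16 / 1027 = 3.073×10^13 m³.
Δh = 3.073×10^13 / 3.64×10^14 = 0.0845 m = 84.5 mm.

≈ 84.5 mm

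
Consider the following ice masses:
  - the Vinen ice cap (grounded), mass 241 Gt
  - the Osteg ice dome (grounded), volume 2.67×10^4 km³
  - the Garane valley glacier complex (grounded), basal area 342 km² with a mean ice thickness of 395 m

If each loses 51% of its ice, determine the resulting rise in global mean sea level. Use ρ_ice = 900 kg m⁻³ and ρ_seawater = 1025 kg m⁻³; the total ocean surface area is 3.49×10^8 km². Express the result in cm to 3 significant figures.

Vinen: 0.51 × 241 Gt = 1.229×10^14 kg; dividing by ρ_w = 1025 kg m⁻³ gives 1.199×10^11 m³ of water.
Osteg: 0.51 × 2.67×10^4 km³ × (900/1025) = 1.196×10^4 km³ of water.
Garane: ice volume = 342 km² × 395 m = 135.1 km³; 0.51 × 135.1 × (900/1025) = 60.49 km³ of water.
Total added water ≈ 1.214×10^13 m³ over 3.49×10^14 m² → Δh = 0.0348 m = 3.48 cm.

≈ 3.48 cm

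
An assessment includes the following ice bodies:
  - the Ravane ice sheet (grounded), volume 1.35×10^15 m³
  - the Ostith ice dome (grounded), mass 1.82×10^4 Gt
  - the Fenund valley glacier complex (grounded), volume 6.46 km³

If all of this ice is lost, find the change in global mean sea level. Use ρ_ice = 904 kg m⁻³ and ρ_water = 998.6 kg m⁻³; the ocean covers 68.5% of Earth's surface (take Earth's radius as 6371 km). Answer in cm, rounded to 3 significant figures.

≈ 355 cm

Ravane: 1.35×10^15 m³ × (904/998.6) = 1.222×10^15 m³ of water.
Ostith: 1.82×10^4 Gt = 1.820×10^16 kg; dividing by ρ_w = 998.6 kg m⁻³ gives 1.823×10^13 m³ of water.
Fenund: 6.46 km³ × (904/998.6) = 5.848 km³ of water.
Total added water ≈ 1.240×10^15 m³ over 3.49×10^14 m² → Δh = 3.55 m = 355 cm.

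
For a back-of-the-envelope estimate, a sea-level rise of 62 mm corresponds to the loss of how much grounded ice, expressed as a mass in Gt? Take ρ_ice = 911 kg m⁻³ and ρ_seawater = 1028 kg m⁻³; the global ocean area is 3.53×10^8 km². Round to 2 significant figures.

≈ 2.2×10^4 Gt

Required water volume = Δh × A = 0.062 m × 3.53×10^14 m² = 2.189×10^13 m³.
ρ_w = 1028 kg m⁻³, so the mass of water = 2.189×10^13 m³ × 1028 kg m⁻³ = 2.250×10^16 kg = 2.2×10^4 Gt (and the same mass of ice, by conservation).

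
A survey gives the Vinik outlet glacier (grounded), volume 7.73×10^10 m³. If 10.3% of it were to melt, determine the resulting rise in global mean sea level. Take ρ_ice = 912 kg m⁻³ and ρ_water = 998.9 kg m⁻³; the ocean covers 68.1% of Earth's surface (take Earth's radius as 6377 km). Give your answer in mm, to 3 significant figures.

≈ 0.0209 mm

Vinik: 0.103 × 7.73×10^10 m³ × (912/998.9) = 7.269×10^9 m³ of water.
Spread over 3.48×10^14 m² of ocean, Δh = 7.269×10^9 / 3.48×10^14 = 2.09×10^-5 m = 0.0209 mm.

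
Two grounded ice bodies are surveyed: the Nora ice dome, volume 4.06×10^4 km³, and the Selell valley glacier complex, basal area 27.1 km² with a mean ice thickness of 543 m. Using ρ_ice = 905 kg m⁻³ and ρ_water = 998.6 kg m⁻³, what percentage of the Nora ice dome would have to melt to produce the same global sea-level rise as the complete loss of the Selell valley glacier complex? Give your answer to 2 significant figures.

≈ 0.036 %

Equal sea-level rise means equal mass of meltwater, i.e. equal mass of ice lost.
Ice mass of Selell: 1.332×10^13 kg; ice mass of Nora: 3.674×10^16 kg.
Fraction required = 1.332×10^13 / 3.674×10^16 = 3.62×10^-4 → 0.036 %.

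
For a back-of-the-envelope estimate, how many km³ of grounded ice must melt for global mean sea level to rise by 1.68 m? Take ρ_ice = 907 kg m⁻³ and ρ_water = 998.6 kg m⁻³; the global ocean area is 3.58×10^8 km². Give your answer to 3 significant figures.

Required water volume = Δh × A = 1.68 m × 3.58×10^14 m² = 6.014×10^14 m³ = 6.014×10^5 km³.
Ice volume = water volume × ρ_w/ρ_ice = 6.014×10^5 × 998.6/907 = 6.62×10^5 km³.

≈ 6.62×10^5 km³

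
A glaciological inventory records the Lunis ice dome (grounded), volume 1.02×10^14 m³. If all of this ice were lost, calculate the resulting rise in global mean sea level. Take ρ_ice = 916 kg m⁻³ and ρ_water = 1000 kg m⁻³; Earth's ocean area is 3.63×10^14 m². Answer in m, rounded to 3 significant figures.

≈ 0.257 m

Lunis: 1.02×10^14 m³ × (916/1000) = 9.343×10^13 m³ of water.
Spread over 3.63×10^14 m² of ocean, Δh = 9.343×10^13 / 3.63×10^14 = 0.257 m.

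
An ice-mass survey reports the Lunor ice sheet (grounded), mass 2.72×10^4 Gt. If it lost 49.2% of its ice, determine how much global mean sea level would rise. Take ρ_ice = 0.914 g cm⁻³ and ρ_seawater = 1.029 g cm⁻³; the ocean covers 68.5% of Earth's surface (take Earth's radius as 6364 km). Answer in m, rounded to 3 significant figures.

≈ 0.0373 m

Lunor: 0.492 × 2.72×10^4 Gt = 1.338×10^16 kg; dividing by ρ_w = 1.029 g cm⁻³ = 1029 kg m⁻³ gives 1.301×10^13 m³ of water.
Spread over 3.49×10^14 m² of ocean, Δh = 1.301×10^13 / 3.49×10^14 = 0.0373 m.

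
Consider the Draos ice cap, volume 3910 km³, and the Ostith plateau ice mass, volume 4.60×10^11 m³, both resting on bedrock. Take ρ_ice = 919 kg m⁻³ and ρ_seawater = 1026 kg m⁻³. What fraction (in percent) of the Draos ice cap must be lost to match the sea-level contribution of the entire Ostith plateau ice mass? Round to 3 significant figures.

≈ 11.8 %

Equal sea-level rise means equal mass of meltwater, i.e. equal mass of ice lost.
Ice mass of Ostith: 4.227×10^14 kg; ice mass of Draos: 3.593×10^15 kg.
Fraction required = 4.227×10^14 / 3.593×10^15 = 0.118 → 11.8 %.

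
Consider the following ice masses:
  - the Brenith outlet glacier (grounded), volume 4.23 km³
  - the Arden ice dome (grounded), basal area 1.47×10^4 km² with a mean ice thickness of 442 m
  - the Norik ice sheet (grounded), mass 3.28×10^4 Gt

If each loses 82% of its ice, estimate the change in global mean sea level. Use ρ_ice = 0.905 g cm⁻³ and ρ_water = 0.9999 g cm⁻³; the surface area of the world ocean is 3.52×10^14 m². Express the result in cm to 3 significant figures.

Brenith: 0.82 × 4.23 km³ × (905/999.9) = 3.139 km³ of water.
Arden: ice volume = 1.47×10^4 km² × 442 m = 6497 km³; 0.82 × 6497 × (905/999.9) = 4822 km³ of water.
Norik: 0.82 × 3.28×10^4 Gt = 2.690×10^16 kg; dividing by ρ_w = 0.9999 g cm⁻³ = 999.9 kg m⁻³ gives 2.690×10^13 m³ of water.
Total added water ≈ 3.172×10^13 m³ over 3.52×10^14 m² → Δh = 0.0901 m = 9.01 cm.

≈ 9.01 cm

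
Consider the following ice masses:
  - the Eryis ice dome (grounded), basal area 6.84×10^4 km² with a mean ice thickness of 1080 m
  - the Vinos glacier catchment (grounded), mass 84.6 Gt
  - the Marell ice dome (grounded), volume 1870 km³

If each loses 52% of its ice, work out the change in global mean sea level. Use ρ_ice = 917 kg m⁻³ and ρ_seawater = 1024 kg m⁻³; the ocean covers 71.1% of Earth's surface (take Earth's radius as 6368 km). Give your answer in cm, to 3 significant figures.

≈ 9.75 cm

Eryis: ice volume = 6.84×10^4 km² × 1080 m = 7.387×10^4 km³; 0.52 × 7.387×10^4 × (917/1024) = 3.440×10^4 km³ of water.
Vinos: 0.52 × 84.6 Gt = 4.399×10^13 kg; dividing by ρ_w = 1024 kg m⁻³ gives 4.296×10^10 m³ of water.
Marell: 0.52 × 1870 km³ × (917/1024) = 870.8 km³ of water.
Total added water ≈ 3.531×10^13 m³ over 3.62×10^14 m² → Δh = 0.0975 m = 9.75 cm.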